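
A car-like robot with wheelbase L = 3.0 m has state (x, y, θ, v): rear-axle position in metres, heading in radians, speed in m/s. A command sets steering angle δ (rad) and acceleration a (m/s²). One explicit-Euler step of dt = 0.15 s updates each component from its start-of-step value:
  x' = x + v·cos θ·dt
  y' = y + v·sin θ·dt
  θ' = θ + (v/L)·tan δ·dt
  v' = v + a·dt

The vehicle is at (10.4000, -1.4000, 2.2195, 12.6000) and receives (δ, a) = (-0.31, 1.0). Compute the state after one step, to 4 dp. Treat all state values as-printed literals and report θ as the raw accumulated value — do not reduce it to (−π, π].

x' = 10.4000 + 12.6000·cos(2.2195)·0.15 = 9.2581
y' = -1.4000 + 12.6000·sin(2.2195)·0.15 = 0.1061
θ' = 2.2195 + (12.6000/3.0)·tan(-0.31)·0.15 = 2.0177
v' = 12.6000 + 1.0000·0.15 = 12.7500

(9.2581, 0.1061, 2.0177, 12.7500)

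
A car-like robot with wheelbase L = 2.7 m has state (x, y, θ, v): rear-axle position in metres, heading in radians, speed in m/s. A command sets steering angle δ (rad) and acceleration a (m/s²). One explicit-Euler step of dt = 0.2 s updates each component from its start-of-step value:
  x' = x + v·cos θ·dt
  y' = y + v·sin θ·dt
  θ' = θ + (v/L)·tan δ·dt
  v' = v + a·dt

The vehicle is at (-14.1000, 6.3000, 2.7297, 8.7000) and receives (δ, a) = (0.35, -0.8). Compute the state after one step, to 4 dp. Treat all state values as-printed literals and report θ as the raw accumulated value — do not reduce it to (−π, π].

(-15.6945, 6.9966, 2.9649, 8.5400)

x' = -14.1000 + 8.7000·cos(2.7297)·0.2 = -15.6945
y' = 6.3000 + 8.7000·sin(2.7297)·0.2 = 6.9966
θ' = 2.7297 + (8.7000/2.7)·tan(0.35)·0.2 = 2.9649
v' = 8.7000 − 0.8000·0.2 = 8.5400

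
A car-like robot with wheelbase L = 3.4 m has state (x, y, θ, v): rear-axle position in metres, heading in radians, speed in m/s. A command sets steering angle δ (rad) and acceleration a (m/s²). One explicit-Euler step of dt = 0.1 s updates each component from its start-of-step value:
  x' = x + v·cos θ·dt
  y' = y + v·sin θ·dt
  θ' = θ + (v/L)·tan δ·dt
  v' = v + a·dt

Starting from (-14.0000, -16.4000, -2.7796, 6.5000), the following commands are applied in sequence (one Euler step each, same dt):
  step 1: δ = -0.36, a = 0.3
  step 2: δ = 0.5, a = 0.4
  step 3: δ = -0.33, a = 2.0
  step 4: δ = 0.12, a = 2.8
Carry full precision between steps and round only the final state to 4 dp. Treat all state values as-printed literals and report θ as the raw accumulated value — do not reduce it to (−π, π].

(-16.4808, -17.2883, -2.7888, 7.0500)

after step 1 (δ=-0.36, a=0.3): (-14.607875, -16.630190, -2.851559, 6.530000)
after step 2 (δ=0.5, a=0.4): (-15.233602, -16.816938, -2.746637, 6.570000)
after step 3 (δ=-0.33, a=2.0): (-15.840022, -17.069730, -2.812825, 6.770000)
after step 4 (δ=0.12, a=2.8): (-16.480763, -17.288317, -2.788816, 7.050000)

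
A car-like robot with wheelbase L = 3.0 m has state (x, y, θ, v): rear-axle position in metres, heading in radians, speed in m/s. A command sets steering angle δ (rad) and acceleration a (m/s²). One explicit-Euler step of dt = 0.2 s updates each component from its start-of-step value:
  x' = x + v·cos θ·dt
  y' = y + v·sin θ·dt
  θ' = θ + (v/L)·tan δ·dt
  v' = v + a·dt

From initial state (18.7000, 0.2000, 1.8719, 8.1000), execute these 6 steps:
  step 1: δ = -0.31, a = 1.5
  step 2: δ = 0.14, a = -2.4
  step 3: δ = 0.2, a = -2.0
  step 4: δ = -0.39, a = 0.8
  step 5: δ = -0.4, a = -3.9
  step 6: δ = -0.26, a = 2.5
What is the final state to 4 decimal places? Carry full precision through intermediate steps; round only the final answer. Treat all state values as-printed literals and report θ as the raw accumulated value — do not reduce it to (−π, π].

after step 1 (δ=-0.31, a=1.5): (18.219549, 1.747116, 1.698923, 8.400000)
after step 2 (δ=0.14, a=-2.4): (18.004885, 3.413345, 1.777839, 7.920000)
after step 3 (δ=0.2, a=-2.0): (17.679267, 4.963515, 1.884870, 7.520000)
after step 4 (δ=-0.39, a=0.8): (17.214627, 6.393944, 1.678795, 7.680000)
after step 5 (δ=-0.4, a=-3.9): (17.049064, 7.920995, 1.462325, 6.900000)
after step 6 (δ=-0.26, a=2.5): (17.198461, 9.292884, 1.339955, 7.400000)

(17.1985, 9.2929, 1.3400, 7.4000)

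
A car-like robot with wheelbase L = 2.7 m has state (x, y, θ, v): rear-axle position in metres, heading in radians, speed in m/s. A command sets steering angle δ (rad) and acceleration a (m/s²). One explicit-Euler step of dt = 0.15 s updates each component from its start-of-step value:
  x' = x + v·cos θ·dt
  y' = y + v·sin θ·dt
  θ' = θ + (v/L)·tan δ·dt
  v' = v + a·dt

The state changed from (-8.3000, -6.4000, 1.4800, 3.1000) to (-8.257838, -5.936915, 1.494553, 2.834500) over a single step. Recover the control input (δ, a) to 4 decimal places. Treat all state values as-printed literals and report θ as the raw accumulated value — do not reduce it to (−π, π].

a = (v'−v)/dt = (-0.265500)/0.15 = -1.7700
Δθ = θ'−θ = 0.014553;  (v·dt/L) = 3.1000·0.15/2.7 = 0.172222
tan δ = Δθ·L/(v·dt) = 0.084501  →  δ = 0.0843

δ = 0.0843, a = -1.7700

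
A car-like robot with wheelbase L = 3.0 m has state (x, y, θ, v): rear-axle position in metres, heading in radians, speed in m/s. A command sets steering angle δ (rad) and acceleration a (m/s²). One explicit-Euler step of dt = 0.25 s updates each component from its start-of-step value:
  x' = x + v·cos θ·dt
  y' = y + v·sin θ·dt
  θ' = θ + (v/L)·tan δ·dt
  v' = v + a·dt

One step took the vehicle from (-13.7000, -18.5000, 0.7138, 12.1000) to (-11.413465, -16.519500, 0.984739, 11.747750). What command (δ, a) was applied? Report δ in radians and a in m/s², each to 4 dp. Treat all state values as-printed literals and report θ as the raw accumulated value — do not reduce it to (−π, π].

a = (v'−v)/dt = (-0.352250)/0.25 = -1.4090
Δθ = θ'−θ = 0.270939;  (v·dt/L) = 12.1000·0.25/3.0 = 1.008333
tan δ = Δθ·L/(v·dt) = 0.268700  →  δ = 0.2625

δ = 0.2625, a = -1.4090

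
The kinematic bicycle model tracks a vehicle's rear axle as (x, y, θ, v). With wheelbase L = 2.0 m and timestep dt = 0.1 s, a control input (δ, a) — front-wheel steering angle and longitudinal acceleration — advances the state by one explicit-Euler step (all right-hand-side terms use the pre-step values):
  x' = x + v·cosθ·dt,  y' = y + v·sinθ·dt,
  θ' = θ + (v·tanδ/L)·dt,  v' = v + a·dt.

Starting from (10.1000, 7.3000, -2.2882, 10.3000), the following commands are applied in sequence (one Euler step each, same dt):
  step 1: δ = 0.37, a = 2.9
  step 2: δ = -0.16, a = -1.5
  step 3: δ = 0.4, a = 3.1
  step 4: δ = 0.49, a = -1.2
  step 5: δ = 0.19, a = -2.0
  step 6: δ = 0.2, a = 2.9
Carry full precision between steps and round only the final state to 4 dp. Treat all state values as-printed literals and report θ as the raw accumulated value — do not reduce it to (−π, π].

after step 1 (δ=0.37, a=2.9): (9.422847, 6.523879, -2.088450, 10.590000)
after step 2 (δ=-0.16, a=-1.5): (8.898808, 5.603627, -2.173901, 10.440000)
after step 3 (δ=0.4, a=3.1): (8.306649, 4.743811, -1.953203, 10.750000)
after step 4 (δ=0.49, a=-1.2): (7.905508, 3.746459, -1.666507, 10.630000)
after step 5 (δ=0.19, a=-2.0): (7.803923, 2.688324, -1.564289, 10.430000)
after step 6 (δ=0.2, a=2.9): (7.810711, 1.645346, -1.458575, 10.720000)

(7.8107, 1.6453, -1.4586, 10.7200)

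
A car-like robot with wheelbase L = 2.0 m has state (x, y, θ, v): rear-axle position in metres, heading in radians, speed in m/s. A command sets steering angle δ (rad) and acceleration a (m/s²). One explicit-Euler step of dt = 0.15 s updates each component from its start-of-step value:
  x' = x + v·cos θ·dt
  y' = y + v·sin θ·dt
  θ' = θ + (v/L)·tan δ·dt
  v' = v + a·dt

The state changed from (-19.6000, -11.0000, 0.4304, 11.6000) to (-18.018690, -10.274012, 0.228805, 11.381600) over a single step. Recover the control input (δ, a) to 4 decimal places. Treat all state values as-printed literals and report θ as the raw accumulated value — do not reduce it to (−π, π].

δ = -0.2277, a = -1.4560

a = (v'−v)/dt = (-0.218400)/0.15 = -1.4560
Δθ = θ'−θ = -0.201595;  (v·dt/L) = 11.6000·0.15/2.0 = 0.870000
tan δ = Δθ·L/(v·dt) = -0.231718  →  δ = -0.2277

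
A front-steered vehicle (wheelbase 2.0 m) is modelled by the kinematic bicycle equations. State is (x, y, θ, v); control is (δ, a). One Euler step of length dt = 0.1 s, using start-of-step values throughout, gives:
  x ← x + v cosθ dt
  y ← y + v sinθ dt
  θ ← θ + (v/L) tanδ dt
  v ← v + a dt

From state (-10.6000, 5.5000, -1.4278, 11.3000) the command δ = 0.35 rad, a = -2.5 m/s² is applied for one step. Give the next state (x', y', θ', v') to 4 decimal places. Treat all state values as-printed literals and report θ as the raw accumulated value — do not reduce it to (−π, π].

x' = -10.6000 + 11.3000·cos(-1.4278)·0.1 = -10.4390
y' = 5.5000 + 11.3000·sin(-1.4278)·0.1 = 4.3815
θ' = -1.4278 + (11.3000/2.0)·tan(0.35)·0.1 = -1.2216
v' = 11.3000 − 2.5000·0.1 = 11.0500

(-10.4390, 4.3815, -1.2216, 11.0500)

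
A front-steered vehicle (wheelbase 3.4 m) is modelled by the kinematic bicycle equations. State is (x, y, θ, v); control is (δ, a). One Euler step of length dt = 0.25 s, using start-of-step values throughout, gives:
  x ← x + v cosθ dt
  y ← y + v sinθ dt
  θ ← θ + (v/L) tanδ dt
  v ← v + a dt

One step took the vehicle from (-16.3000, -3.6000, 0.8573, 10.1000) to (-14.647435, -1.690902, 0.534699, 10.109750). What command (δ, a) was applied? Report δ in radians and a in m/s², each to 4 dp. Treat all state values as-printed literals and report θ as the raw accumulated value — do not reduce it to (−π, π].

a = (v'−v)/dt = (0.009750)/0.25 = 0.0390
Δθ = θ'−θ = -0.322601;  (v·dt/L) = 10.1000·0.25/3.4 = 0.742647
tan δ = Δθ·L/(v·dt) = -0.434393  →  δ = -0.4098

δ = -0.4098, a = 0.0390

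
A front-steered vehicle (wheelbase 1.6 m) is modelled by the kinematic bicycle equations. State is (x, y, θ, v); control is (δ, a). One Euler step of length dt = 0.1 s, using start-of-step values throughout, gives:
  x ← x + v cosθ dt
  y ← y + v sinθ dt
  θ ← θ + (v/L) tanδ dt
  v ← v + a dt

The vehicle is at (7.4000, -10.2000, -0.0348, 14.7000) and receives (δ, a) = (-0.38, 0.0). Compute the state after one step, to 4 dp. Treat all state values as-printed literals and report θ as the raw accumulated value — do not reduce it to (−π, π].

(8.8691, -10.2511, -0.4018, 14.7000)

x' = 7.4000 + 14.7000·cos(-0.0348)·0.1 = 8.8691
y' = -10.2000 + 14.7000·sin(-0.0348)·0.1 = -10.2511
θ' = -0.0348 + (14.7000/1.6)·tan(-0.38)·0.1 = -0.4018
v' = 14.7000 + 0.0000·0.1 = 14.7000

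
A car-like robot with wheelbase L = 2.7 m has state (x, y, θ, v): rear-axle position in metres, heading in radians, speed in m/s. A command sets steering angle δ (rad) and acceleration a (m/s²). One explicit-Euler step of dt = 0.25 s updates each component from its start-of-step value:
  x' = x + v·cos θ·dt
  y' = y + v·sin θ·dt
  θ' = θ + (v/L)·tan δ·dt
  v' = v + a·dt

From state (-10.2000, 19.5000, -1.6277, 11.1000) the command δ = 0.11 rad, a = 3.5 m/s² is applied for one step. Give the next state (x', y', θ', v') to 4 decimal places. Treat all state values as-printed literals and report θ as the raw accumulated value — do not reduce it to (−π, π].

x' = -10.2000 + 11.1000·cos(-1.6277)·0.25 = -10.3578
y' = 19.5000 + 11.1000·sin(-1.6277)·0.25 = 16.7295
θ' = -1.6277 + (11.1000/2.7)·tan(0.11)·0.25 = -1.5142
v' = 11.1000 + 3.5000·0.25 = 11.9750

(-10.3578, 16.7295, -1.5142, 11.9750)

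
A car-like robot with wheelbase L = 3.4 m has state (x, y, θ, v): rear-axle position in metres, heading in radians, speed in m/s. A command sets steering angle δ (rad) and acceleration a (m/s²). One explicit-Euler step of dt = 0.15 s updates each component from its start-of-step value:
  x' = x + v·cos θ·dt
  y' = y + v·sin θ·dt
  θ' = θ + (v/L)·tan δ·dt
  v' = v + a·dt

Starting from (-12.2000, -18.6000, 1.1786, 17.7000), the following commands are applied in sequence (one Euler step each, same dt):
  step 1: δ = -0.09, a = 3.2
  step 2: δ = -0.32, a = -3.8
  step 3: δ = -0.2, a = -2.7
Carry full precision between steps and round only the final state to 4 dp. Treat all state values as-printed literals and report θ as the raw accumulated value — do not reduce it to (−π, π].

after step 1 (δ=-0.09, a=3.2): (-11.185209, -16.146589, 1.108130, 18.180000)
after step 2 (δ=-0.32, a=-3.8): (-9.968052, -13.706291, 0.842336, 17.610000)
after step 3 (δ=-0.2, a=-2.7): (-8.209549, -11.735202, 0.684849, 17.205000)

(-8.2095, -11.7352, 0.6848, 17.2050)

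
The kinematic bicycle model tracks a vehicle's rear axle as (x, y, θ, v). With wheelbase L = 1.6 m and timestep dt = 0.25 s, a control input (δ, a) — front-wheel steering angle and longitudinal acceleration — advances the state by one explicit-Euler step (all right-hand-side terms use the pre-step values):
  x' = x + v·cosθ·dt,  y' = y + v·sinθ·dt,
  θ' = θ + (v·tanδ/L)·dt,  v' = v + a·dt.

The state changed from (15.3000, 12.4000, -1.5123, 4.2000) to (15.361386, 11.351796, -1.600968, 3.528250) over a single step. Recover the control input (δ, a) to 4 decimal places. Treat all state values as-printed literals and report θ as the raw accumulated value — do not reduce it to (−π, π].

a = (v'−v)/dt = (-0.671750)/0.25 = -2.6870
Δθ = θ'−θ = -0.088668;  (v·dt/L) = 4.2000·0.25/1.6 = 0.656250
tan δ = Δθ·L/(v·dt) = -0.135113  →  δ = -0.1343

δ = -0.1343, a = -2.6870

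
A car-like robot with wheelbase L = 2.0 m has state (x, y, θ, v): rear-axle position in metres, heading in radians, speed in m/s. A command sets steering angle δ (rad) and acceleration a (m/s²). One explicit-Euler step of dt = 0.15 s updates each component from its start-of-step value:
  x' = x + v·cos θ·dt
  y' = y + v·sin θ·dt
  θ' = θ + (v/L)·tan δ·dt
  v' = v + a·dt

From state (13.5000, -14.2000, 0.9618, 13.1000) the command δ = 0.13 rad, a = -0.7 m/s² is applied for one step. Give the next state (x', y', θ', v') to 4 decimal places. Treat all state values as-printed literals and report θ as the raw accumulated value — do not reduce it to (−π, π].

x' = 13.5000 + 13.1000·cos(0.9618)·0.15 = 14.6241
y' = -14.2000 + 13.1000·sin(0.9618)·0.15 = -12.5883
θ' = 0.9618 + (13.1000/2.0)·tan(0.13)·0.15 = 1.0902
v' = 13.1000 − 0.7000·0.15 = 12.9950

(14.6241, -12.5883, 1.0902, 12.9950)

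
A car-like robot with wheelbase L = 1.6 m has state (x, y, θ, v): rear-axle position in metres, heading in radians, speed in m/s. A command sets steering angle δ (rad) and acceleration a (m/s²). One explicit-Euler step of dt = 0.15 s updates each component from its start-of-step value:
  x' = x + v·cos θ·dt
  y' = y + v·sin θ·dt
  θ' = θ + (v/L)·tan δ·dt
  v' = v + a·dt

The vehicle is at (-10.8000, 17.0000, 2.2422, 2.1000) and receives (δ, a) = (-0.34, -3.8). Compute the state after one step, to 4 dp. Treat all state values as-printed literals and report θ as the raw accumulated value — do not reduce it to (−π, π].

x' = -10.8000 + 2.1000·cos(2.2422)·0.15 = -10.9960
y' = 17.0000 + 2.1000·sin(2.2422)·0.15 = 17.2466
θ' = 2.2422 + (2.1000/1.6)·tan(-0.34)·0.15 = 2.1726
v' = 2.1000 − 3.8000·0.15 = 1.5300

(-10.9960, 17.2466, 2.1726, 1.5300)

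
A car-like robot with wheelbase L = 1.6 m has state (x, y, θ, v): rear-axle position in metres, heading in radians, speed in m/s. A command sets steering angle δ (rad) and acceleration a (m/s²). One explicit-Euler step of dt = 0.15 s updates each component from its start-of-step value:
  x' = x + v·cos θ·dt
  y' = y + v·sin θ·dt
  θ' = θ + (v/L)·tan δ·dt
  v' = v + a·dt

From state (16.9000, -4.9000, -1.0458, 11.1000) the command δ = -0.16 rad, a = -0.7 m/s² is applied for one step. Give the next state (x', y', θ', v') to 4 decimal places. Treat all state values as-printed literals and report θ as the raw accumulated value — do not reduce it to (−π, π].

x' = 16.9000 + 11.1000·cos(-1.0458)·0.15 = 17.7345
y' = -4.9000 + 11.1000·sin(-1.0458)·0.15 = -6.3408
θ' = -1.0458 + (11.1000/1.6)·tan(-0.16)·0.15 = -1.2137
v' = 11.1000 − 0.7000·0.15 = 10.9950

(17.7345, -6.3408, -1.2137, 10.9950)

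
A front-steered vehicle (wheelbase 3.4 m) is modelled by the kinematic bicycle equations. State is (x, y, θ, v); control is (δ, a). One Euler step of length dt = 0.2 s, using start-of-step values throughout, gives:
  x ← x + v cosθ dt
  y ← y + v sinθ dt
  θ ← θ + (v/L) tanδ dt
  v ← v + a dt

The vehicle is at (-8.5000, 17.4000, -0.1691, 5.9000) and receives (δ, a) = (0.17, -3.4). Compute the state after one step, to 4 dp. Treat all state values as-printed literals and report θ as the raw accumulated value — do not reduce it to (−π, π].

x' = -8.5000 + 5.9000·cos(-0.1691)·0.2 = -7.3368
y' = 17.4000 + 5.9000·sin(-0.1691)·0.2 = 17.2014
θ' = -0.1691 + (5.9000/3.4)·tan(0.17)·0.2 = -0.1095
v' = 5.9000 − 3.4000·0.2 = 5.2200

(-7.3368, 17.2014, -0.1095, 5.2200)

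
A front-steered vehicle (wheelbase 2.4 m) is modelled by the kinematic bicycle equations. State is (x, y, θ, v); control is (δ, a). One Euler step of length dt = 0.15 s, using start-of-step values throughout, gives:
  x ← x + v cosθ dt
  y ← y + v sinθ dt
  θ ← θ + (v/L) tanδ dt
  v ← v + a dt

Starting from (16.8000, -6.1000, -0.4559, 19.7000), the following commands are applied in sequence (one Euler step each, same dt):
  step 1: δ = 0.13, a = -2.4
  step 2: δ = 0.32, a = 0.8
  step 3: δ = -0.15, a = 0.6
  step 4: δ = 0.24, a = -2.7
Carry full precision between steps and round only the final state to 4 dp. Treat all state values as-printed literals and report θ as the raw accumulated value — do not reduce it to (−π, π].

(28.0552, -8.1655, 0.2208, 19.1450)

after step 1 (δ=0.13, a=-2.4): (19.453192, -7.401000, -0.294930, 19.340000)
after step 2 (δ=0.32, a=0.8): (22.228934, -8.244241, 0.105637, 19.460000)
after step 3 (δ=-0.15, a=0.6): (25.131662, -7.936459, -0.078181, 19.550000)
after step 4 (δ=0.24, a=-2.7): (28.055205, -8.165491, 0.220832, 19.145000)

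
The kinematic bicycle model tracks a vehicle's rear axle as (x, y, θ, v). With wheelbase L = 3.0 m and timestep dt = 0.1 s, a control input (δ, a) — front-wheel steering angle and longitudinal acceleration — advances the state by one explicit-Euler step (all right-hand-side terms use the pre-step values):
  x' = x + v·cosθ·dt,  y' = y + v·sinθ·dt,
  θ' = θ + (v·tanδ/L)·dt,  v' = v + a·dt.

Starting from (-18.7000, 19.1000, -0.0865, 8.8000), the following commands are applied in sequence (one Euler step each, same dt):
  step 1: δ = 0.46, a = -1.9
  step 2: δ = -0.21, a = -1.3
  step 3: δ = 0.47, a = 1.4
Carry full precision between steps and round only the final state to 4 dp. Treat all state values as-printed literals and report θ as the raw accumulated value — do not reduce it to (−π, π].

(-16.1158, 19.0726, 0.1412, 8.6200)

after step 1 (δ=0.46, a=-1.9): (-17.823290, 19.023975, 0.058832, 8.610000)
after step 2 (δ=-0.21, a=-1.3): (-16.963780, 19.074600, -0.002340, 8.480000)
after step 3 (δ=0.47, a=1.4): (-16.115782, 19.072615, 0.141245, 8.620000)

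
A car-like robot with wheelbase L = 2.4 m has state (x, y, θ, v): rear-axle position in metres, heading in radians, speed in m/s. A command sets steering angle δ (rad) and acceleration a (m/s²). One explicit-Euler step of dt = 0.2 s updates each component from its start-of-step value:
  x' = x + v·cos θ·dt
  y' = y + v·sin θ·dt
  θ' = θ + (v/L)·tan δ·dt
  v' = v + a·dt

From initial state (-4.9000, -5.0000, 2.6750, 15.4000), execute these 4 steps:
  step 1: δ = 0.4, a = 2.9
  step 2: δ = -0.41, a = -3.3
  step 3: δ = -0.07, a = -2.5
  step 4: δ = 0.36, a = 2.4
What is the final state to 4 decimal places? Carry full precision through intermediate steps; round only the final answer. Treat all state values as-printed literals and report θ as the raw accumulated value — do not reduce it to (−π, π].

(-15.9814, -0.7259, 3.0141, 15.3000)

after step 1 (δ=0.4, a=2.9): (-7.650767, -3.614475, 3.217585, 15.980000)
after step 2 (δ=-0.41, a=-3.3): (-10.837544, -3.857112, 2.638801, 15.320000)
after step 3 (δ=-0.07, a=-2.5): (-13.522345, -2.380650, 2.549288, 14.820000)
after step 4 (δ=0.36, a=2.4): (-15.981446, -0.725924, 3.014145, 15.300000)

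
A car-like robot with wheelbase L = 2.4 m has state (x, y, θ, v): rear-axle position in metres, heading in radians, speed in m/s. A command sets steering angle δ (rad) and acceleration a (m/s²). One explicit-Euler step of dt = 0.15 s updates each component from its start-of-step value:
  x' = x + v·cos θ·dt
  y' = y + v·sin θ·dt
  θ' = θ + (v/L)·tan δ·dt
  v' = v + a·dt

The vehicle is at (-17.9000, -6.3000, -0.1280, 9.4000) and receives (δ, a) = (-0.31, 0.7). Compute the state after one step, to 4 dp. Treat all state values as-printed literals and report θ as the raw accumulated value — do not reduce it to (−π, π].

(-16.5015, -6.4800, -0.3162, 9.5050)

x' = -17.9000 + 9.4000·cos(-0.1280)·0.15 = -16.5015
y' = -6.3000 + 9.4000·sin(-0.1280)·0.15 = -6.4800
θ' = -0.1280 + (9.4000/2.4)·tan(-0.31)·0.15 = -0.3162
v' = 9.4000 + 0.7000·0.15 = 9.5050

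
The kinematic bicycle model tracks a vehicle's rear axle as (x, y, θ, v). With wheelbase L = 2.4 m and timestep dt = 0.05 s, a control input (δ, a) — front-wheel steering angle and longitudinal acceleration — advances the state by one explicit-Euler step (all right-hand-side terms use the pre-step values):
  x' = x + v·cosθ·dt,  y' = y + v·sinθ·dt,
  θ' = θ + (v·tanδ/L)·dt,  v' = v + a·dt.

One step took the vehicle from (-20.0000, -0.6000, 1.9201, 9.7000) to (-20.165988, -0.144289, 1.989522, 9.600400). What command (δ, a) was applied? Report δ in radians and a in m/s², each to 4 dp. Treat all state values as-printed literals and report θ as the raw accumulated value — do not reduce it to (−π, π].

δ = 0.3309, a = -1.9920

a = (v'−v)/dt = (-0.099600)/0.05 = -1.9920
Δθ = θ'−θ = 0.069422;  (v·dt/L) = 9.7000·0.05/2.4 = 0.202083
tan δ = Δθ·L/(v·dt) = 0.343532  →  δ = 0.3309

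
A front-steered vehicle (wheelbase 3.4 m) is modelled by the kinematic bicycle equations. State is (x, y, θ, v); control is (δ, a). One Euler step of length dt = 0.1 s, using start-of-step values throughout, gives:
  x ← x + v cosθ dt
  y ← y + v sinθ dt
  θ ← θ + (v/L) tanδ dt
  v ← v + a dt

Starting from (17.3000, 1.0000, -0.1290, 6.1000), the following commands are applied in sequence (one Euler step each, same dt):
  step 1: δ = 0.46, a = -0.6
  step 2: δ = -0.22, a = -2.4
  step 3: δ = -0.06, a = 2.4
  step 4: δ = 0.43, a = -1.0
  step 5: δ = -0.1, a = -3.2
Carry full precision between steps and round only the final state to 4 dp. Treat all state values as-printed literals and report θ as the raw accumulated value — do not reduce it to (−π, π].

(20.2821, 0.7916, -0.0261, 5.6200)

after step 1 (δ=0.46, a=-0.6): (17.904932, 0.921528, -0.040111, 6.040000)
after step 2 (δ=-0.22, a=-2.4): (18.508446, 0.897308, -0.079836, 5.800000)
after step 3 (δ=-0.06, a=2.4): (19.086598, 0.851052, -0.090084, 6.040000)
after step 4 (δ=0.43, a=-1.0): (19.688149, 0.796715, -0.008611, 5.940000)
after step 5 (δ=-0.1, a=-3.2): (20.282127, 0.791600, -0.026140, 5.620000)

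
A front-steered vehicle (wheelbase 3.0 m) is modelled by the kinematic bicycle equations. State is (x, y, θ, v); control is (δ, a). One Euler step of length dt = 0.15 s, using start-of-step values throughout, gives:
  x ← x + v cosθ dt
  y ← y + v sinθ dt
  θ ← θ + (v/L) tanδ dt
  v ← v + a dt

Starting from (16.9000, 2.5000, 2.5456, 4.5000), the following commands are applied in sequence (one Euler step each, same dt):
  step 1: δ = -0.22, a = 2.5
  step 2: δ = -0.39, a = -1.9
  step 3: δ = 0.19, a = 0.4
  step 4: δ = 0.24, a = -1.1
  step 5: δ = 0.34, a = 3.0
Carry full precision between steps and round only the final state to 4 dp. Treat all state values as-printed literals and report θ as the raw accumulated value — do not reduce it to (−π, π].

after step 1 (δ=-0.22, a=2.5): (16.341376, 2.878898, 2.495286, 4.875000)
after step 2 (δ=-0.39, a=-1.9): (15.757609, 3.319288, 2.395091, 4.590000)
after step 3 (δ=0.19, a=0.4): (15.252202, 3.786831, 2.439228, 4.650000)
after step 4 (δ=0.24, a=-1.1): (14.719789, 4.237433, 2.496125, 4.485000)
after step 5 (δ=0.34, a=3.0): (14.182384, 4.642140, 2.575451, 4.935000)

(14.1824, 4.6421, 2.5755, 4.9350)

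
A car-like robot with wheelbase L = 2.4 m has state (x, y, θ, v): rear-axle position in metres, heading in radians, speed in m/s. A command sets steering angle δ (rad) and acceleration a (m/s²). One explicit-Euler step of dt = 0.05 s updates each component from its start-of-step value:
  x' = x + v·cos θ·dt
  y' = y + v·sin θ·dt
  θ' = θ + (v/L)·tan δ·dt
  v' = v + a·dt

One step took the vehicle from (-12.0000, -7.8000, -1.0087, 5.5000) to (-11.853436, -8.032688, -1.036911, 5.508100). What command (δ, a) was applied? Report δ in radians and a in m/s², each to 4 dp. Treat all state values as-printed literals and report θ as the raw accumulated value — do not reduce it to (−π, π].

δ = -0.2414, a = 0.1620

a = (v'−v)/dt = (0.008100)/0.05 = 0.1620
Δθ = θ'−θ = -0.028211;  (v·dt/L) = 5.5000·0.05/2.4 = 0.114583
tan δ = Δθ·L/(v·dt) = -0.246205  →  δ = -0.2414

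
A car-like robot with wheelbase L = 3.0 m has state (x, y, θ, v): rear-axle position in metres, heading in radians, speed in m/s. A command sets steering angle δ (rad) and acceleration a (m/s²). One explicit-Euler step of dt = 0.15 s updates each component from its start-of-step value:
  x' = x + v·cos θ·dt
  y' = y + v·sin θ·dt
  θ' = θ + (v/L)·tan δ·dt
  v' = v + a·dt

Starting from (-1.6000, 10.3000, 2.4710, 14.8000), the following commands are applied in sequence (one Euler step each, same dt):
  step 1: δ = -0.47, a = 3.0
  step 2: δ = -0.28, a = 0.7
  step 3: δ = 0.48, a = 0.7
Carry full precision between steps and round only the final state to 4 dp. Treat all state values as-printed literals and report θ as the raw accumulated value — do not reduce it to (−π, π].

(-5.1762, 15.8568, 2.2755, 15.4600)

after step 1 (δ=-0.47, a=3.0): (-3.339267, 11.679620, 2.095105, 15.250000)
after step 2 (δ=-0.28, a=0.7): (-4.484423, 13.659840, 1.875845, 15.355000)
after step 3 (δ=0.48, a=0.7): (-5.176181, 15.856755, 2.275544, 15.460000)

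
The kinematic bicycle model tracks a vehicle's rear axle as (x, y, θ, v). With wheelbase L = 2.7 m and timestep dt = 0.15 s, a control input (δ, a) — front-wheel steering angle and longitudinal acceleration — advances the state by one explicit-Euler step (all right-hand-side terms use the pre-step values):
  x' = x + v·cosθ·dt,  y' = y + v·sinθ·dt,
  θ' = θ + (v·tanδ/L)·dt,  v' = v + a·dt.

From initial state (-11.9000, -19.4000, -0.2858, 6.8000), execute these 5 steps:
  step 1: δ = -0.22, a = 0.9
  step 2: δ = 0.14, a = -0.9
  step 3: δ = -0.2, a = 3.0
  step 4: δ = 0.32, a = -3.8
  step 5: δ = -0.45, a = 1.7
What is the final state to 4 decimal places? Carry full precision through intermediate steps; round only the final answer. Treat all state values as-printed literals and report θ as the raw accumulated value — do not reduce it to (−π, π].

after step 1 (δ=-0.22, a=0.9): (-10.921375, -19.687564, -0.370278, 6.935000)
after step 2 (δ=0.14, a=-0.9): (-9.951626, -20.064004, -0.315984, 6.800000)
after step 3 (δ=-0.2, a=3.0): (-8.982125, -20.380971, -0.392564, 7.250000)
after step 4 (δ=0.32, a=-3.8): (-7.977350, -20.797004, -0.259087, 6.680000)
after step 5 (δ=-0.45, a=1.7): (-7.008793, -21.053715, -0.438355, 6.935000)

(-7.0088, -21.0537, -0.4384, 6.9350)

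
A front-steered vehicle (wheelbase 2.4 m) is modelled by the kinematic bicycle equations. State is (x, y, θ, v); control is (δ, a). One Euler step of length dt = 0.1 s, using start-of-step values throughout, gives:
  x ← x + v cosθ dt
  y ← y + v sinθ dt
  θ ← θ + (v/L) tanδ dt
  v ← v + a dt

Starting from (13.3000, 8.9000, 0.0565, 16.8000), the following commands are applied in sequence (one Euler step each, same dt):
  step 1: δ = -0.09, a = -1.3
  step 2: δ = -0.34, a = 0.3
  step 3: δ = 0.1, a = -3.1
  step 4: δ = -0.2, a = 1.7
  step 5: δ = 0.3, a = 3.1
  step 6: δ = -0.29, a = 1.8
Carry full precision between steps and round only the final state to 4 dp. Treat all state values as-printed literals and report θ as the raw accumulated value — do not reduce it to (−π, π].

(23.1218, 7.5656, -0.3173, 17.0500)

after step 1 (δ=-0.09, a=-1.3): (14.977319, 8.994870, -0.006671, 16.670000)
after step 2 (δ=-0.34, a=0.3): (16.644282, 8.983750, -0.252370, 16.700000)
after step 3 (δ=0.1, a=-3.1): (18.261382, 8.566751, -0.182554, 16.390000)
after step 4 (δ=-0.2, a=1.7): (19.873147, 8.269203, -0.320988, 16.560000)
after step 5 (δ=0.3, a=3.1): (21.444565, 7.746728, -0.107546, 16.870000)
after step 6 (δ=-0.29, a=1.8): (23.121819, 7.565647, -0.317306, 17.050000)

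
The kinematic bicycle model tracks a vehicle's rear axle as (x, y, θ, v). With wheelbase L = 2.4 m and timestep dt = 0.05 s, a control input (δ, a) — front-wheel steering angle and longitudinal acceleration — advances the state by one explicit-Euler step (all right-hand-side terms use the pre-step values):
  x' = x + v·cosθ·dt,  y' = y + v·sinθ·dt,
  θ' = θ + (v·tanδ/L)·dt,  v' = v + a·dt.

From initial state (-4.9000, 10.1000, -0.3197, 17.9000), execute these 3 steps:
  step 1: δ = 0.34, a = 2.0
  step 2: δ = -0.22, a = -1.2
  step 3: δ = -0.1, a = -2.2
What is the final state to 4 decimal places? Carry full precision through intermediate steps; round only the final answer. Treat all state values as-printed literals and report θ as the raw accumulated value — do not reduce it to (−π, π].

(-2.3021, 9.4100, -0.3091, 17.8300)

after step 1 (δ=0.34, a=2.0): (-4.050350, 9.818718, -0.187786, 18.000000)
after step 2 (δ=-0.22, a=-1.2): (-3.166172, 9.650702, -0.271643, 17.940000)
after step 3 (δ=-0.1, a=-2.2): (-2.302064, 9.410024, -0.309143, 17.830000)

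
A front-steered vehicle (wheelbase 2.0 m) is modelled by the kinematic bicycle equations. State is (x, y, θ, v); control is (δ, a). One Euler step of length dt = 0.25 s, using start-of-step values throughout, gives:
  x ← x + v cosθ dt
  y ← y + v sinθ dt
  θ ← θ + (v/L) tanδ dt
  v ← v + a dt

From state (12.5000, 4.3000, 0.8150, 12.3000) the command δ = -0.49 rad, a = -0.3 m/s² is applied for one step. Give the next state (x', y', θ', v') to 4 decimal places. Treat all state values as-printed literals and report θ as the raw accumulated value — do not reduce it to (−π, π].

x' = 12.5000 + 12.3000·cos(0.8150)·0.25 = 14.6090
y' = 4.3000 + 12.3000·sin(0.8150)·0.25 = 6.5378
θ' = 0.8150 + (12.3000/2.0)·tan(-0.49)·0.25 = -0.0051
v' = 12.3000 − 0.3000·0.25 = 12.2250

(14.6090, 6.5378, -0.0051, 12.2250)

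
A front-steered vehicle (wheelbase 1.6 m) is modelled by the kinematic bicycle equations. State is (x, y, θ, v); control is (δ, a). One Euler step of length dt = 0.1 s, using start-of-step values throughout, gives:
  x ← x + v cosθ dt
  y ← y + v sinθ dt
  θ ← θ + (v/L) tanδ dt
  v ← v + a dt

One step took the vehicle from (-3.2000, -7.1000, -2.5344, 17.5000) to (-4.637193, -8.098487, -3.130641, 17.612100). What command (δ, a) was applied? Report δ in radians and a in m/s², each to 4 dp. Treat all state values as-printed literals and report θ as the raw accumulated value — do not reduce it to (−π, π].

a = (v'−v)/dt = (0.112100)/0.1 = 1.1210
Δθ = θ'−θ = -0.596241;  (v·dt/L) = 17.5000·0.1/1.6 = 1.093750
tan δ = Δθ·L/(v·dt) = -0.545135  →  δ = -0.4991

δ = -0.4991, a = 1.1210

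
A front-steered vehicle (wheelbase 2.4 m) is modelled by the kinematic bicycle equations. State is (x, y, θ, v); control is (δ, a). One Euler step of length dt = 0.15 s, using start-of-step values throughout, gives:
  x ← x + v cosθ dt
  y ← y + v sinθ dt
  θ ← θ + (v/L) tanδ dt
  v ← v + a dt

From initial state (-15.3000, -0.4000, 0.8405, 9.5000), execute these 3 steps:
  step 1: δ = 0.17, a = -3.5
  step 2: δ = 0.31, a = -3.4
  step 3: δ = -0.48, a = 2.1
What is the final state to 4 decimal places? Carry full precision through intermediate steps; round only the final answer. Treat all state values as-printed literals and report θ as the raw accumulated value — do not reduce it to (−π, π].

after step 1 (δ=0.17, a=-3.5): (-14.349396, 0.661592, 0.942421, 8.975000)
after step 2 (δ=0.31, a=-3.4): (-13.558029, 1.750686, 1.122105, 8.465000)
after step 3 (δ=-0.48, a=2.1): (-13.007228, 2.894751, 0.846669, 8.780000)

(-13.0072, 2.8948, 0.8467, 8.7800)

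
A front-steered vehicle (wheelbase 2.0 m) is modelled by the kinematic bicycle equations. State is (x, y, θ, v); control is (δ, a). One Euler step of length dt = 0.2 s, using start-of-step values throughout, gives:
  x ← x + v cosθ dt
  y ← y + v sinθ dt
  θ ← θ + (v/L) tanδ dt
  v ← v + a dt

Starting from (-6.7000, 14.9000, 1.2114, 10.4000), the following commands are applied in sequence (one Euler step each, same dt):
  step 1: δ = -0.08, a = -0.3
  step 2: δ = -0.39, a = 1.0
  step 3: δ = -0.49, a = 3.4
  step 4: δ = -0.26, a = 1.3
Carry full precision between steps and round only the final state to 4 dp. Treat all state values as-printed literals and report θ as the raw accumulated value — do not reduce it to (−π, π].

(-1.2524, 20.3934, -0.1577, 11.4800)

after step 1 (δ=-0.08, a=-0.3): (-5.968445, 16.847107, 1.128022, 10.340000)
after step 2 (δ=-0.39, a=1.0): (-5.082415, 18.715683, 0.702991, 10.540000)
after step 3 (δ=-0.49, a=3.4): (-3.474197, 20.078510, 0.140800, 11.220000)
after step 4 (δ=-0.26, a=1.3): (-1.252403, 20.393423, -0.157676, 11.480000)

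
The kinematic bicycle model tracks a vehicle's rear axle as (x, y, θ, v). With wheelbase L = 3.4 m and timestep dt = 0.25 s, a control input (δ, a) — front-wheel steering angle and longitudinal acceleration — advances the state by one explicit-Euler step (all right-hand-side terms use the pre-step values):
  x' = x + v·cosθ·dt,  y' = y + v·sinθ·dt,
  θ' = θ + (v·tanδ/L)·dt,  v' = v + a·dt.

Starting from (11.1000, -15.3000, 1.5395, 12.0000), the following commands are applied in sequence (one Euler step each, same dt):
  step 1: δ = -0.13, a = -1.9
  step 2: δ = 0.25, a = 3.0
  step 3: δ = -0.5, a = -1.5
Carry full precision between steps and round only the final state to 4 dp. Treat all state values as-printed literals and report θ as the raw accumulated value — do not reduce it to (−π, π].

(11.4011, -6.3899, 1.1474, 11.9000)

after step 1 (δ=-0.13, a=-1.9): (11.193874, -12.301469, 1.424144, 11.525000)
after step 2 (δ=0.25, a=3.0): (11.614904, -9.451147, 1.640527, 12.275000)
after step 3 (δ=-0.5, a=-1.5): (11.401091, -6.389855, 1.147449, 11.900000)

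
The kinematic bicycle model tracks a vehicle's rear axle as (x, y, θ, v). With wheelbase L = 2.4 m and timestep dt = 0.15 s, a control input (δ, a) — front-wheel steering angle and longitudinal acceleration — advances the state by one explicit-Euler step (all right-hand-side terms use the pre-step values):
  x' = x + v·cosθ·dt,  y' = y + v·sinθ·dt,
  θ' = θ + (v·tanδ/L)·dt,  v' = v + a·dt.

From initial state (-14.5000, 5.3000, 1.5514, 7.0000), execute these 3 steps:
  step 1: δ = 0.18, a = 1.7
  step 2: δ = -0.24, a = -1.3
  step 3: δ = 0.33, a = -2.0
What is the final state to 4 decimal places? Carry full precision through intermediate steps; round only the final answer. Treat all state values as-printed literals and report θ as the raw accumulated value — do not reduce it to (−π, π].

after step 1 (δ=0.18, a=1.7): (-14.479635, 6.349802, 1.631012, 7.255000)
after step 2 (δ=-0.24, a=-1.3): (-14.545125, 7.436080, 1.520048, 7.060000)
after step 3 (δ=0.33, a=-2.0): (-14.491405, 8.493717, 1.671187, 6.760000)

(-14.4914, 8.4937, 1.6712, 6.7600)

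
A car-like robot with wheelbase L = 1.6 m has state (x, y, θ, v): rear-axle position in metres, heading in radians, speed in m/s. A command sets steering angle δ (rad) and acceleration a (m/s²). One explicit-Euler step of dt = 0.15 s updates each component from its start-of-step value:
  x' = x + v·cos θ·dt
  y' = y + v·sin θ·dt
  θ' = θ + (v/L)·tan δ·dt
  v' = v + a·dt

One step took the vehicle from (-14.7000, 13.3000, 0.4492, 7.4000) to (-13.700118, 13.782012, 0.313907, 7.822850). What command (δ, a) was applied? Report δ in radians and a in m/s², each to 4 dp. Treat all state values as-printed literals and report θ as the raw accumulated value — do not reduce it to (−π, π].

a = (v'−v)/dt = (0.422850)/0.15 = 2.8190
Δθ = θ'−θ = -0.135293;  (v·dt/L) = 7.4000·0.15/1.6 = 0.693750
tan δ = Δθ·L/(v·dt) = -0.195017  →  δ = -0.1926

δ = -0.1926, a = 2.8190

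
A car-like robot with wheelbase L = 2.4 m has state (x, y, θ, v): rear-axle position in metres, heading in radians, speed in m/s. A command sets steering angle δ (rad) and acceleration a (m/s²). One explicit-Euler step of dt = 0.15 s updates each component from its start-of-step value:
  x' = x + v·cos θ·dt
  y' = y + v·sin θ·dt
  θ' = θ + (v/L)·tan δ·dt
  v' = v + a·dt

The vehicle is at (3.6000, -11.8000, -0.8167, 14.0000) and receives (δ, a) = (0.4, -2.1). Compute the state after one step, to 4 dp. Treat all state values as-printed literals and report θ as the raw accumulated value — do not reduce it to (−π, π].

x' = 3.6000 + 14.0000·cos(-0.8167)·0.15 = 5.0377
y' = -11.8000 + 14.0000·sin(-0.8167)·0.15 = -13.3307
θ' = -0.8167 + (14.0000/2.4)·tan(0.4)·0.15 = -0.4468
v' = 14.0000 − 2.1000·0.15 = 13.6850

(5.0377, -13.3307, -0.4468, 13.6850)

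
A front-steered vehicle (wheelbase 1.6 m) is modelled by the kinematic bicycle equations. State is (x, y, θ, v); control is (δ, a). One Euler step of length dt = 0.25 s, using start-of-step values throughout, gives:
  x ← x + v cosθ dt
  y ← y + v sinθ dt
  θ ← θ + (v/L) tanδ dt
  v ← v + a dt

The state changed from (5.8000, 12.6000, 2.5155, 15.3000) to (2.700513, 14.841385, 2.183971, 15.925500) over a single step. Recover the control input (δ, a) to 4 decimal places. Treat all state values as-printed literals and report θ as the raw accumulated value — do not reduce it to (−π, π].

δ = -0.1378, a = 2.5020

a = (v'−v)/dt = (0.625500)/0.25 = 2.5020
Δθ = θ'−θ = -0.331529;  (v·dt/L) = 15.3000·0.25/1.6 = 2.390625
tan δ = Δθ·L/(v·dt) = -0.138679  →  δ = -0.1378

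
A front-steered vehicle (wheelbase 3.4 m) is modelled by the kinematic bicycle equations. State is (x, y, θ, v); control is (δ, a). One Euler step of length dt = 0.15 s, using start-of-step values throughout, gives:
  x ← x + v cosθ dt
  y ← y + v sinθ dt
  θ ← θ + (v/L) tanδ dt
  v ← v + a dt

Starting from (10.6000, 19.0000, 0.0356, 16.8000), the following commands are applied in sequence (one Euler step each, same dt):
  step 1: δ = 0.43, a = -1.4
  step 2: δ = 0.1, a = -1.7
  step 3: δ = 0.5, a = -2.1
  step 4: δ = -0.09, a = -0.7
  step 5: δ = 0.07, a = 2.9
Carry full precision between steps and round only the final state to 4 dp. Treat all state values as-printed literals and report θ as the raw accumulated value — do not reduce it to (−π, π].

(20.9391, 24.5365, 0.8281, 16.3500)

after step 1 (δ=0.43, a=-1.4): (13.118403, 19.089693, 0.375519, 16.590000)
after step 2 (δ=0.1, a=-1.7): (15.433498, 20.002364, 0.448955, 16.335000)
after step 3 (δ=0.5, a=-2.1): (17.640931, 21.065833, 0.842655, 16.020000)
after step 4 (δ=-0.09, a=-0.7): (19.240088, 22.859462, 0.778873, 15.915000)
after step 5 (δ=0.07, a=2.9): (20.939107, 24.536452, 0.828103, 16.350000)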